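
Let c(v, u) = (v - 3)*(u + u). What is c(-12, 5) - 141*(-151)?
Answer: 21141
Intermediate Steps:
c(v, u) = 2*u*(-3 + v) (c(v, u) = (-3 + v)*(2*u) = 2*u*(-3 + v))
c(-12, 5) - 141*(-151) = 2*5*(-3 - 12) - 141*(-151) = 2*5*(-15) + 21291 = -150 + 21291 = 21141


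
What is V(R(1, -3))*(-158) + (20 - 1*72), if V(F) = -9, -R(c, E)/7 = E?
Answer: 1370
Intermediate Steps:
R(c, E) = -7*E
V(R(1, -3))*(-158) + (20 - 1*72) = -9*(-158) + (20 - 1*72) = 1422 + (20 - 72) = 1422 - 52 = 1370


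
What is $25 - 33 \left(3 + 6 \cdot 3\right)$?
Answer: $-668$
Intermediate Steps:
$25 - 33 \left(3 + 6 \cdot 3\right) = 25 - 33 \left(3 + 18\right) = 25 - 693 = -668$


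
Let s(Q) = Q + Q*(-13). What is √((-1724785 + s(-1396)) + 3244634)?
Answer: √1536601 ≈ 1239.6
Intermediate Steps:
s(Q) = -12*Q (s(Q) = Q - 13*Q = -12*Q)
√((-1724785 + s(-1396)) + 3244634) = √((-1724785 - 12*(-1396)) + 3244634) = √((-1724785 + 16752) + 3244634) = √(-1708033 + 3244634) = √1536601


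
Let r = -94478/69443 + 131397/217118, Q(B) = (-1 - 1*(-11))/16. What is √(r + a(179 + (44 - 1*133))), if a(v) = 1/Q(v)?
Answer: √39672828632189624190/6853329670 ≈ 0.91906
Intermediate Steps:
Q(B) = 5/8 (Q(B) = (-1 + 11)*(1/16) = 10*(1/16) = 5/8)
r = -1035297503/1370665934 (r = -94478*1/69443 + 131397*(1/217118) = -94478/69443 + 131397/217118 = -1035297503/1370665934 ≈ -0.75532)
a(v) = 8/5 (a(v) = 1/(5/8) = 8/5)
√(r + a(179 + (44 - 1*133))) = √(-1035297503/1370665934 + 8/5) = √(5788839957/6853329670) = √39672828632189624190/6853329670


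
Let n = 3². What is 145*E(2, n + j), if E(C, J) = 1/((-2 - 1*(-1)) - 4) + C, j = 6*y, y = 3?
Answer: 261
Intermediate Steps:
j = 18 (j = 6*3 = 18)
n = 9
E(C, J) = -⅕ + C (E(C, J) = 1/((-2 + 1) - 4) + C = 1/(-1 - 4) + C = 1/(-5) + C = -⅕ + C)
145*E(2, n + j) = 145*(-⅕ + 2) = 145*(9/5) = 261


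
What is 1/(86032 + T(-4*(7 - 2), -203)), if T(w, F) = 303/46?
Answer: 46/3957775 ≈ 1.1623e-5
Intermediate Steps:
T(w, F) = 303/46 (T(w, F) = 303*(1/46) = 303/46)
1/(86032 + T(-4*(7 - 2), -203)) = 1/(86032 + 303/46) = 1/(3957775/46) = 46/3957775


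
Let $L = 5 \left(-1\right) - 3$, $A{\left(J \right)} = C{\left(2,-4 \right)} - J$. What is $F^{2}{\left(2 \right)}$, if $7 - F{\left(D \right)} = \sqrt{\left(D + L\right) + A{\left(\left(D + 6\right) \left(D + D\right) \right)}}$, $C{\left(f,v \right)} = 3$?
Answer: $\left(7 - i \sqrt{35}\right)^{2} \approx 14.0 - 82.825 i$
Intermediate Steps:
$A{\left(J \right)} = 3 - J$
$L = -8$ ($L = -5 - 3 = -8$)
$F{\left(D \right)} = 7 - \sqrt{-5 + D - 2 D \left(6 + D\right)}$ ($F{\left(D \right)} = 7 - \sqrt{\left(D - 8\right) - \left(-3 + \left(D + 6\right) \left(D + D\right)\right)} = 7 - \sqrt{\left(-8 + D\right) - \left(-3 + \left(6 + D\right) 2 D\right)} = 7 - \sqrt{\left(-8 + D\right) - \left(-3 + 2 D \left(6 + D\right)\right)} = 7 - \sqrt{-5 + D - 2 D \left(6 + D\right)}$)
$F^{2}{\left(2 \right)} = \left(7 - \sqrt{-5 + 2 - 4 \left(6 + 2\right)}\right)^{2} = \left(7 - \sqrt{-5 + 2 - 4 \cdot 8}\right)^{2} = \left(7 - \sqrt{-5 + 2 - 32}\right)^{2} = \left(7 - \sqrt{-35}\right)^{2} = \left(7 - i \sqrt{35}\right)^{2}$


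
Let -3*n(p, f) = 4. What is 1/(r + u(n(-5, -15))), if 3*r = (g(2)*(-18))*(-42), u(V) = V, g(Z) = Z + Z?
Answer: 3/3020 ≈ 0.00099338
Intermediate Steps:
g(Z) = 2*Z
n(p, f) = -4/3 (n(p, f) = -⅓*4 = -4/3)
r = 1008 (r = (((2*2)*(-18))*(-42))/3 = ((4*(-18))*(-42))/3 = (-72*(-42))/3 = (⅓)*3024 = 1008)
1/(r + u(n(-5, -15))) = 1/(1008 - 4/3) = 1/(3020/3) = 3/3020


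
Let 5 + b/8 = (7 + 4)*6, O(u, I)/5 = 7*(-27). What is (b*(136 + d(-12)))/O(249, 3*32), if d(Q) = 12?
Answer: -72224/945 ≈ -76.427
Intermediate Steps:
O(u, I) = -945 (O(u, I) = 5*(7*(-27)) = 5*(-189) = -945)
b = 488 (b = -40 + 8*((7 + 4)*6) = -40 + 8*(11*6) = -40 + 8*66 = -40 + 528 = 488)
(b*(136 + d(-12)))/O(249, 3*32) = (488*(136 + 12))/(-945) = (488*148)*(-1/945) = 72224*(-1/945) = -72224/945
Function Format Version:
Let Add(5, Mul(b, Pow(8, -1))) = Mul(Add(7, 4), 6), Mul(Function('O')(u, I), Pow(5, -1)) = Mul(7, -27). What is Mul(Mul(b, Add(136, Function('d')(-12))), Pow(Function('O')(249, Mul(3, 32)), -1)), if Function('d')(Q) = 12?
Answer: Rational(-72224, 945) ≈ -76.427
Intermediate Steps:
Function('O')(u, I) = -945 (Function('O')(u, I) = Mul(5, Mul(7, -27)) = Mul(5, -189) = -945)
b = 488 (b = Add(-40, Mul(8, Mul(Add(7, 4), 6))) = Add(-40, Mul(8, Mul(11, 6))) = Add(-40, Mul(8, 66)) = Add(-40, 528) = 488)
Mul(Mul(b, Add(136, Function('d')(-12))), Pow(Function('O')(249, Mul(3, 32)), -1)) = Mul(Mul(488, Add(136, 12)), Pow(-945, -1)) = Mul(Mul(488, 148), Rational(-1, 945)) = Mul(72224, Rational(-1, 945)) = Rational(-72224, 945)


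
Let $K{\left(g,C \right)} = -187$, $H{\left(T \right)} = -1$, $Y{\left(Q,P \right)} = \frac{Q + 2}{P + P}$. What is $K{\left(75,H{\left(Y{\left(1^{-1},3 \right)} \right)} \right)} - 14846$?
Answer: $-15033$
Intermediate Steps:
$Y{\left(Q,P \right)} = \frac{2 + Q}{2 P}$
$K{\left(75,H{\left(Y{\left(1^{-1},3 \right)} \right)} \right)} - 14846 = -187 - 14846 = -15033$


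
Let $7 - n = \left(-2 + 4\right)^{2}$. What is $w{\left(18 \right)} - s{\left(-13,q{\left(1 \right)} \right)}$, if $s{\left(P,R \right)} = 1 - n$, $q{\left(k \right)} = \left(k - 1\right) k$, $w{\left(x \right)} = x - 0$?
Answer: $20$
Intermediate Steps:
$w{\left(x \right)} = x$ ($w{\left(x \right)} = x + 0 = x$)
$n = 3$ ($n = 7 - \left(-2 + 4\right)^{2} = 7 - 2^{2} = 7 - 4 = 3$)
$q{\left(k \right)} = k \left(-1 + k\right)$ ($q{\left(k \right)} = \left(-1 + k\right) k = k \left(-1 + k\right)$)
$s{\left(P,R \right)} = -2$ ($s{\left(P,R \right)} = 1 - 3 = -2$)
$w{\left(18 \right)} - s{\left(-13,q{\left(1 \right)} \right)} = 18 - -2 = 18 + 2 = 20$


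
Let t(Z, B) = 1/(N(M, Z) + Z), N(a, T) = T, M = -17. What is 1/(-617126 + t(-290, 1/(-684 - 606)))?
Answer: -580/357933081 ≈ -1.6204e-6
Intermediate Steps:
t(Z, B) = 1/(2*Z) (t(Z, B) = 1/(Z + Z) = 1/(2*Z))
1/(-617126 + t(-290, 1/(-684 - 606))) = 1/(-617126 + (½)/(-290)) = 1/(-617126 + (½)*(-1/290)) = 1/(-617126 - 1/580) = 1/(-357933081/580) = -580/357933081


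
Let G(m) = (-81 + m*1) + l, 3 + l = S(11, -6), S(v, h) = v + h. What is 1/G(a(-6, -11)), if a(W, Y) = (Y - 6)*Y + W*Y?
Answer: 1/174 ≈ 0.0057471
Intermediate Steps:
S(v, h) = h + v
l = 2 (l = -3 + (-6 + 11) = -3 + 5 = 2)
a(W, Y) = W*Y + Y*(-6 + Y) (a(W, Y) = (-6 + Y)*Y + W*Y = Y*(-6 + Y) + W*Y = W*Y + Y*(-6 + Y))
G(m) = -79 + m (G(m) = (-81 + m*1) + 2 = (-81 + m) + 2 = -79 + m)
1/G(a(-6, -11)) = 1/(-79 - 11*(-6 - 6 - 11)) = 1/(-79 - 11*(-23)) = 1/(-79 + 253) = 1/174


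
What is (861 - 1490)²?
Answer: 395641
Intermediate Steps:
(861 - 1490)² = (-629)² = 395641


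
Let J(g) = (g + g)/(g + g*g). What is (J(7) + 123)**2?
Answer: 243049/16 ≈ 15191.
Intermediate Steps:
J(g) = 2*g/(g + g**2) (J(g) = (2*g)/(g + g**2) = 2*g/(g + g**2))
(J(7) + 123)**2 = (2/(1 + 7) + 123)**2 = (2/8 + 123)**2 = (2*(1/8) + 123)**2 = (1/4 + 123)**2 = (493/4)**2 = 243049/16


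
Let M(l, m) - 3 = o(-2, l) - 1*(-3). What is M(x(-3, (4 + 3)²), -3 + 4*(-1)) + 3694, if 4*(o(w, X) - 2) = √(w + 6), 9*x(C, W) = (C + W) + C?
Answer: 7405/2 ≈ 3702.5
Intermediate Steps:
x(C, W) = W/9 + 2*C/9 (x(C, W) = ((C + W) + C)/9 = (W + 2*C)/9 = W/9 + 2*C/9)
o(w, X) = 2 + √(6 + w)/4 (o(w, X) = 2 + √(w + 6)/4 = 2 + √(6 + w)/4)
M(l, m) = 17/2 (M(l, m) = 3 + ((2 + √(6 - 2)/4) - 1*(-3)) = 3 + ((2 + √4/4) + 3) = 3 + ((2 + (¼)*2) + 3) = 3 + ((2 + ½) + 3) = 3 + (5/2 + 3) = 3 + 11/2 = 17/2)
M(x(-3, (4 + 3)²), -3 + 4*(-1)) + 3694 = 17/2 + 3694 = 7405/2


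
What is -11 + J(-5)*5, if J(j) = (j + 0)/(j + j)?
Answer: -17/2 ≈ -8.5000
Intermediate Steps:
J(j) = ½ (J(j) = j/((2*j)) = j*(1/(2*j)) = ½)
-11 + J(-5)*5 = -11 + (½)*5 = -11 + 5/2 = -17/2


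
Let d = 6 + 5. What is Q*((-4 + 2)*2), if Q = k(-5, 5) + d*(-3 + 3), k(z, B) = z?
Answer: 20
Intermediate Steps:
d = 11
Q = -5 (Q = -5 + 11*(-3 + 3) = -5 + 11*0 = -5 + 0 = -5)
Q*((-4 + 2)*2) = -5*(-4 + 2)*2 = -(-10)*2 = -5*(-4) = 20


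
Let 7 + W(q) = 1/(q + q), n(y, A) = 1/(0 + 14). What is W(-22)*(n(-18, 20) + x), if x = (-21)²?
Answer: -1908075/616 ≈ -3097.5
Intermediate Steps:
n(y, A) = 1/14
x = 441
W(q) = -7 + 1/(2*q) (W(q) = -7 + 1/(q + q) = -7 + 1/(2*q))
W(-22)*(n(-18, 20) + x) = (-7 + (½)/(-22))*(1/14 + 441) = (-7 + (½)*(-1/22))*(6175/14) = (-7 - 1/44)*(6175/14) = -309/44*6175/14 = -1908075/616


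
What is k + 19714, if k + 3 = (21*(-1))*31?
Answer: 19060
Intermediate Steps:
k = -654 (k = -3 + (21*(-1))*31 = -3 - 21*31 = -3 - 651 = -654)
k + 19714 = -654 + 19714 = 19060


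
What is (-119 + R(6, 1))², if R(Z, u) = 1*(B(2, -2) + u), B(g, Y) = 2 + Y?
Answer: 13924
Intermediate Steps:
R(Z, u) = u (R(Z, u) = 1*((2 - 2) + u) = 1*(0 + u) = 1*u = u)
(-119 + R(6, 1))² = (-119 + 1)² = (-118)² = 13924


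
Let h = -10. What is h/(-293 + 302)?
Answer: -10/9 ≈ -1.1111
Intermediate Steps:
h/(-293 + 302) = -10/(-293 + 302) = -10/9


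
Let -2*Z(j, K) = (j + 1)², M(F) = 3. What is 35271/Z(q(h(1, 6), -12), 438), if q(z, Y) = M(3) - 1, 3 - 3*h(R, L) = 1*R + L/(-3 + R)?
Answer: -7838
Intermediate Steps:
h(R, L) = 1 - R/3 - L/(3*(-3 + R)) (h(R, L) = 1 - (1*R + L/(-3 + R))/3 = 1 - (R + L/(-3 + R))/3 = 1 + (-R/3 - L/(3*(-3 + R))) = 1 - R/3 - L/(3*(-3 + R)))
q(z, Y) = 2 (q(z, Y) = 3 - 1 = 2)
Z(j, K) = -(1 + j)²/2 (Z(j, K) = -(j + 1)²/2 = -(1 + j)²/2)
35271/Z(q(h(1, 6), -12), 438) = 35271/((-(1 + 2)²/2)) = 35271/((-½*3²)) = 35271/((-½*9)) = 35271/(-9/2) = 35271*(-2/9) = -7838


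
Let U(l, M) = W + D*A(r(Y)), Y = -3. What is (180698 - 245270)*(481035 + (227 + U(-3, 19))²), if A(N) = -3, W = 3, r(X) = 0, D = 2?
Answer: -34301356692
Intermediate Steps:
U(l, M) = -3 (U(l, M) = 3 + 2*(-3) = 3 - 6 = -3)
(180698 - 245270)*(481035 + (227 + U(-3, 19))²) = (180698 - 245270)*(481035 + (227 - 3)²) = -64572*(481035 + 224²) = -64572*(481035 + 50176) = -64572*531211 = -34301356692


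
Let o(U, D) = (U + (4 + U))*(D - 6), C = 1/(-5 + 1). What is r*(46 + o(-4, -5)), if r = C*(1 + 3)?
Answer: -90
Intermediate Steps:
C = -1/4 (C = 1/(-4) = -1/4 ≈ -0.25000)
o(U, D) = (-6 + D)*(4 + 2*U) (o(U, D) = (4 + 2*U)*(-6 + D) = (-6 + D)*(4 + 2*U))
r = -1 (r = -(1 + 3)/4 = -1/4*4 = -1)
r*(46 + o(-4, -5)) = -(46 + (-24 - 12*(-4) + 4*(-5) + 2*(-5)*(-4))) = -(46 + (-24 + 48 - 20 + 40)) = -(46 + 44) = -1*90 = -90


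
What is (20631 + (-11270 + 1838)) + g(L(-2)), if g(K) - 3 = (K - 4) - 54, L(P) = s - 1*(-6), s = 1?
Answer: 11151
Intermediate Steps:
L(P) = 7 (L(P) = 1 - 1*(-6) = 1 + 6 = 7)
g(K) = -55 + K (g(K) = 3 + ((K - 4) - 54) = 3 + ((-4 + K) - 54) = 3 + (-58 + K) = -55 + K)
(20631 + (-11270 + 1838)) + g(L(-2)) = (20631 + (-11270 + 1838)) + (-55 + 7) = (20631 - 9432) - 48 = 11199 - 48 = 11151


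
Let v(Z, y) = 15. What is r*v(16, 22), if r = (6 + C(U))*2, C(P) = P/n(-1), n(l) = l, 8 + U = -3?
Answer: 510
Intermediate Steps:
U = -11 (U = -8 - 3 = -11)
C(P) = -P (C(P) = P/(-1) = P*(-1) = -P)
r = 34 (r = (6 - 1*(-11))*2 = (6 + 11)*2 = 17*2 = 34)
r*v(16, 22) = 34*15 = 510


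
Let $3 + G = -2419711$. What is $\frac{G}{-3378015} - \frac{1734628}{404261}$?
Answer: $- \frac{4881403402066}{1365599721915} \approx -3.5746$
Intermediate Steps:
$G = -2419714$ ($G = -3 - 2419711 = -2419714$)
$\frac{G}{-3378015} - \frac{1734628}{404261} = - \frac{2419714}{-3378015} - \frac{1734628}{404261} = \left(-2419714\right) \left(- \frac{1}{3378015}\right) - \frac{1734628}{404261} = \frac{2419714}{3378015} - \frac{1734628}{404261} = - \frac{4881403402066}{1365599721915}$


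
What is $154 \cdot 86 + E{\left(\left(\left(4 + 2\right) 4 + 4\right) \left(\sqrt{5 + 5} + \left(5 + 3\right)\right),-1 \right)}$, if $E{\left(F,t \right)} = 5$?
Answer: $13249$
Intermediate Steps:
$154 \cdot 86 + E{\left(\left(\left(4 + 2\right) 4 + 4\right) \left(\sqrt{5 + 5} + \left(5 + 3\right)\right),-1 \right)} = 154 \cdot 86 + 5 = 13244 + 5 = 13249$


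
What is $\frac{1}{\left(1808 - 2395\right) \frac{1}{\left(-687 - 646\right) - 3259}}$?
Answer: $\frac{4592}{587} \approx 7.8228$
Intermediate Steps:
$\frac{1}{\left(1808 - 2395\right) \frac{1}{\left(-687 - 646\right) - 3259}} = \frac{1}{\left(-587\right) \frac{1}{\left(-687 - 646\right) - 3259}} = \frac{1}{\left(-587\right) \frac{1}{-1333 - 3259}} = \frac{1}{\left(-587\right) \frac{1}{-4592}} = \frac{1}{\left(-587\right) \left(- \frac{1}{4592}\right)} = \frac{1}{\frac{587}{4592}} = \frac{4592}{587}$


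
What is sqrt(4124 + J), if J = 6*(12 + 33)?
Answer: 13*sqrt(26) ≈ 66.287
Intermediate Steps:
J = 270 (J = 6*45 = 270)
sqrt(4124 + J) = sqrt(4124 + 270) = sqrt(4394) = 13*sqrt(26)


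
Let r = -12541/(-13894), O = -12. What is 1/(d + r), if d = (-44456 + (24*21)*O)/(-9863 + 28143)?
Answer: -31747790/59056637 ≈ -0.53758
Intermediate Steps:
r = 12541/13894 (r = -12541*(-1/13894) = 12541/13894 ≈ 0.90262)
d = -6313/2285 (d = (-44456 + (24*21)*(-12))/(-9863 + 28143) = (-44456 + 504*(-12))/18280 = (-44456 - 6048)*(1/18280) = -50504*1/18280 = -6313/2285 ≈ -2.7628)
1/(d + r) = 1/(-6313/2285 + 12541/13894) = 1/(-59056637/31747790) = -31747790/59056637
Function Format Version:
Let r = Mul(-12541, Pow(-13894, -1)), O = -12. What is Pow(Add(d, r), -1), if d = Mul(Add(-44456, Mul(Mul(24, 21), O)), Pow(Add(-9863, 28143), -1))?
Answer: Rational(-31747790, 59056637) ≈ -0.53758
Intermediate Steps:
r = Rational(12541, 13894) (r = Mul(-12541, Rational(-1, 13894)) = Rational(12541, 13894) ≈ 0.90262)
d = Rational(-6313, 2285) (d = Mul(Add(-44456, Mul(Mul(24, 21), -12)), Pow(Add(-9863, 28143), -1)) = Mul(Add(-44456, Mul(504, -12)), Pow(18280, -1)) = Mul(Add(-44456, -6048), Rational(1, 18280)) = Mul(-50504, Rational(1, 18280)) = Rational(-6313, 2285) ≈ -2.7628)
Pow(Add(d, r), -1) = Pow(Add(Rational(-6313, 2285), Rational(12541, 13894)), -1) = Pow(Rational(-59056637, 31747790), -1) = Rational(-31747790, 59056637)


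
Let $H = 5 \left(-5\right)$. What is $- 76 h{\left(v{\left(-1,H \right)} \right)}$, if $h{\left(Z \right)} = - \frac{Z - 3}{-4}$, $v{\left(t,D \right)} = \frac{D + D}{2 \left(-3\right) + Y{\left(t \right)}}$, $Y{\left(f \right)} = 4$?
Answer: $-418$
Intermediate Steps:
$H = -25$
$v{\left(t,D \right)} = - D$ ($v{\left(t,D \right)} = \frac{D + D}{2 \left(-3\right) + 4} = \frac{2 D}{-6 + 4} = \frac{2 D}{-2} = 2 D \left(- \frac{1}{2}\right) = - D$)
$h{\left(Z \right)} = - \frac{3}{4} + \frac{Z}{4}$ ($h{\left(Z \right)} = - \frac{\left(-3 + Z\right) \left(-1\right)}{4} = - (\frac{3}{4} - \frac{Z}{4}) = - \frac{3}{4} + \frac{Z}{4}$)
$- 76 h{\left(v{\left(-1,H \right)} \right)} = - 76 \left(- \frac{3}{4} + \frac{\left(-1\right) \left(-25\right)}{4}\right) = - 76 \left(- \frac{3}{4} + \frac{1}{4} \cdot 25\right) = - 76 \left(- \frac{3}{4} + \frac{25}{4}\right) = \left(-76\right) \frac{11}{2} = -418$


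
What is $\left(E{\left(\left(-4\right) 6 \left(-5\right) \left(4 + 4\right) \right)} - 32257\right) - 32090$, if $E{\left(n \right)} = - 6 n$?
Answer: $-70107$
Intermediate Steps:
$\left(E{\left(\left(-4\right) 6 \left(-5\right) \left(4 + 4\right) \right)} - 32257\right) - 32090 = \left(- 6 \left(-4\right) 6 \left(-5\right) \left(4 + 4\right) - 32257\right) - 32090 = \left(- 6 \left(-24\right) \left(-5\right) 8 - 32257\right) - 32090 = \left(- 6 \cdot 120 \cdot 8 - 32257\right) - 32090 = \left(\left(-6\right) 960 - 32257\right) - 32090 = \left(-5760 - 32257\right) - 32090 = -38017 - 32090 = -70107$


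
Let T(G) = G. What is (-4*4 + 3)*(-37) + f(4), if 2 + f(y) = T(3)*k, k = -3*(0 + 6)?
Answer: 425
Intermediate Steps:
k = -18 (k = -3*6 = -18)
f(y) = -56 (f(y) = -2 + 3*(-18) = -2 - 54 = -56)
(-4*4 + 3)*(-37) + f(4) = (-4*4 + 3)*(-37) - 56 = (-16 + 3)*(-37) - 56 = -13*(-37) - 56 = 481 - 56 = 425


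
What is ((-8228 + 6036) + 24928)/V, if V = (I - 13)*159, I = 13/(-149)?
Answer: -1693832/155025 ≈ -10.926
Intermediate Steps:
I = -13/149 (I = 13*(-1/149) = -13/149 ≈ -0.087248)
V = -310050/149 (V = (-13/149 - 13)*159 = -1950/149*159 = -310050/149 ≈ -2080.9)
((-8228 + 6036) + 24928)/V = ((-8228 + 6036) + 24928)/(-310050/149) = (-2192 + 24928)*(-149/310050) = 22736*(-149/310050) = -1693832/155025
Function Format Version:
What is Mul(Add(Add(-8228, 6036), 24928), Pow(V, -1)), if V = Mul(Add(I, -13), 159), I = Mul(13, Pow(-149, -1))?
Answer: Rational(-1693832, 155025) ≈ -10.926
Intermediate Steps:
I = Rational(-13, 149) (I = Mul(13, Rational(-1, 149)) = Rational(-13, 149) ≈ -0.087248)
V = Rational(-310050, 149) (V = Mul(Add(Rational(-13, 149), -13), 159) = Mul(Rational(-1950, 149), 159) = Rational(-310050, 149) ≈ -2080.9)
Mul(Add(Add(-8228, 6036), 24928), Pow(V, -1)) = Mul(Add(Add(-8228, 6036), 24928), Pow(Rational(-310050, 149), -1)) = Mul(Add(-2192, 24928), Rational(-149, 310050)) = Mul(22736, Rational(-149, 310050)) = Rational(-1693832, 155025)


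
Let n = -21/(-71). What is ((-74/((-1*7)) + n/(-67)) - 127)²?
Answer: 15031919918404/1108823401 ≈ 13557.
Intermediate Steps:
n = 21/71 (n = -21*(-1)/71 = -1*(-21/71) = 21/71 ≈ 0.29577)
((-74/((-1*7)) + n/(-67)) - 127)² = ((-74/((-1*7)) + (21/71)/(-67)) - 127)² = ((-74/(-7) + (21/71)*(-1/67)) - 127)² = ((-74*(-⅐) - 21/4757) - 127)² = ((74/7 - 21/4757) - 127)² = (351871/33299 - 127)² = (-3877102/33299)² = 15031919918404/1108823401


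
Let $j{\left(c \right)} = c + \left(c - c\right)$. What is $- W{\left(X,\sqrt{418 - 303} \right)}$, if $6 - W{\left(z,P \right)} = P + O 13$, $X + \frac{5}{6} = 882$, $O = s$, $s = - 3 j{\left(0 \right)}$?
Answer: $-6 + \sqrt{115} \approx 4.7238$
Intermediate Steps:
$j{\left(c \right)} = c$ ($j{\left(c \right)} = c + 0 = c$)
$s = 0$ ($s = \left(-3\right) 0 = 0$)
$O = 0$
$X = \frac{5287}{6}$ ($X = - \frac{5}{6} + 882 = \frac{5287}{6} \approx 881.17$)
$W{\left(z,P \right)} = 6 - P$ ($W{\left(z,P \right)} = 6 - \left(P + 0 \cdot 13\right) = 6 - \left(P + 0\right) = 6 - P$)
$- W{\left(X,\sqrt{418 - 303} \right)} = - (6 - \sqrt{418 - 303}) = - (6 - \sqrt{115}) = -6 + \sqrt{115}$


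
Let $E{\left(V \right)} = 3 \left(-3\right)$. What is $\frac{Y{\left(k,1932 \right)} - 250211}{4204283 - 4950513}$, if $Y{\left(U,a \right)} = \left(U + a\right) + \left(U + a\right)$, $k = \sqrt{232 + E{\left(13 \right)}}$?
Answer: $\frac{246347}{746230} - \frac{\sqrt{223}}{373115} \approx 0.33008$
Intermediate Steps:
$E{\left(V \right)} = -9$
$k = \sqrt{223}$ ($k = \sqrt{232 - 9} = \sqrt{223} \approx 14.933$)
$Y{\left(U,a \right)} = 2 U + 2 a$
$\frac{Y{\left(k,1932 \right)} - 250211}{4204283 - 4950513} = \frac{\left(2 \sqrt{223} + 2 \cdot 1932\right) - 250211}{4204283 - 4950513} = \frac{\left(2 \sqrt{223} + 3864\right) - 250211}{-746230} = \left(\left(3864 + 2 \sqrt{223}\right) - 250211\right) \left(- \frac{1}{746230}\right) = \left(-246347 + 2 \sqrt{223}\right) \left(- \frac{1}{746230}\right) = \frac{246347}{746230} - \frac{\sqrt{223}}{373115}$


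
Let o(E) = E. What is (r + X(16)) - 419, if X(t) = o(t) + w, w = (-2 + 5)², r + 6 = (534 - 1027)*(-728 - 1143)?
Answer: 922003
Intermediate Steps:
r = 922397 (r = -6 + (534 - 1027)*(-728 - 1143) = -6 - 493*(-1871) = -6 + 922403 = 922397)
w = 9 (w = 3² = 9)
X(t) = 9 + t (X(t) = t + 9 = 9 + t)
(r + X(16)) - 419 = (922397 + (9 + 16)) - 419 = (922397 + 25) - 419 = 922422 - 419 = 922003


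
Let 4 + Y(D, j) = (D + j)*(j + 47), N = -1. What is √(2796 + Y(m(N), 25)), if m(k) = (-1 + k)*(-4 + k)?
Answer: 8*√83 ≈ 72.883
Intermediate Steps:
Y(D, j) = -4 + (47 + j)*(D + j) (Y(D, j) = -4 + (D + j)*(j + 47) = -4 + (D + j)*(47 + j) = -4 + (47 + j)*(D + j))
√(2796 + Y(m(N), 25)) = √(2796 + (-4 + 25² + 47*(4 + (-1)² - 5*(-1)) + 47*25 + (4 + (-1)² - 5*(-1))*25)) = √(2796 + (-4 + 625 + 47*(4 + 1 + 5) + 1175 + (4 + 1 + 5)*25)) = √(2796 + (-4 + 625 + 47*10 + 1175 + 10*25)) = √(2796 + (-4 + 625 + 470 + 1175 + 250)) = √(2796 + 2516) = √5312 = 8*√83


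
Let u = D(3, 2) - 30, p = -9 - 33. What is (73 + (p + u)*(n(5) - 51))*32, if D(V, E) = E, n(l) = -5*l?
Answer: 172576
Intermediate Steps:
p = -42
u = -28 (u = 2 - 30 = -28)
(73 + (p + u)*(n(5) - 51))*32 = (73 + (-42 - 28)*(-5*5 - 51))*32 = (73 - 70*(-25 - 51))*32 = (73 - 70*(-76))*32 = (73 + 5320)*32 = 5393*32 = 172576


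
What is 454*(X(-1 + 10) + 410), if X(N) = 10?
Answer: 190680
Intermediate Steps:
454*(X(-1 + 10) + 410) = 454*(10 + 410) = 454*420 = 190680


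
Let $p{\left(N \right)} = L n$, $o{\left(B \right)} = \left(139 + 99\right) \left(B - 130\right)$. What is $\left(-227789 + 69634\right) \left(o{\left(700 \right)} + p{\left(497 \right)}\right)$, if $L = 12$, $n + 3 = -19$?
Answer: $-21413554380$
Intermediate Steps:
$n = -22$ ($n = -3 - 19 = -22$)
$o{\left(B \right)} = -30940 + 238 B$ ($o{\left(B \right)} = 238 \left(-130 + B\right) = -30940 + 238 B$)
$p{\left(N \right)} = -264$ ($p{\left(N \right)} = 12 \left(-22\right) = -264$)
$\left(-227789 + 69634\right) \left(o{\left(700 \right)} + p{\left(497 \right)}\right) = \left(-227789 + 69634\right) \left(\left(-30940 + 238 \cdot 700\right) - 264\right) = - 158155 \left(\left(-30940 + 166600\right) - 264\right) = - 158155 \left(135660 - 264\right) = \left(-158155\right) 135396 = -21413554380$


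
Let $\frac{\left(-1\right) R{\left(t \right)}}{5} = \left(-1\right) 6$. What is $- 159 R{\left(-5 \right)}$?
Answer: $-4770$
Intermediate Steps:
$R{\left(t \right)} = 30$ ($R{\left(t \right)} = - 5 \left(\left(-1\right) 6\right) = \left(-5\right) \left(-6\right) = 30$)
$- 159 R{\left(-5 \right)} = \left(-159\right) 30 = -4770$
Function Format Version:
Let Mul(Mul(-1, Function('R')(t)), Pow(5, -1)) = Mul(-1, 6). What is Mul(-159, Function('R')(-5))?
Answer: -4770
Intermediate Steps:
Function('R')(t) = 30 (Function('R')(t) = Mul(-5, Mul(-1, 6)) = Mul(-5, -6) = 30)
Mul(-159, Function('R')(-5)) = Mul(-159, 30) = -4770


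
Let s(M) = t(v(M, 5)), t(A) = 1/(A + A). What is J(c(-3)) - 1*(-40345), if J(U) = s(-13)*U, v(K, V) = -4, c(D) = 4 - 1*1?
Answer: 322757/8 ≈ 40345.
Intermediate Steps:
c(D) = 3 (c(D) = 4 - 1 = 3)
t(A) = 1/(2*A)
s(M) = -⅛ (s(M) = (½)/(-4) = (½)*(-¼) = -⅛)
J(U) = -U/8
J(c(-3)) - 1*(-40345) = -⅛*3 - 1*(-40345) = -3/8 + 40345 = 322757/8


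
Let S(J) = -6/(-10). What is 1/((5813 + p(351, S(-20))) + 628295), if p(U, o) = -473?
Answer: 1/633635 ≈ 1.5782e-6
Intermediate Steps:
S(J) = 3/5 (S(J) = -6*(-1/10) = 3/5)
1/((5813 + p(351, S(-20))) + 628295) = 1/((5813 - 473) + 628295) = 1/(5340 + 628295) = 1/633635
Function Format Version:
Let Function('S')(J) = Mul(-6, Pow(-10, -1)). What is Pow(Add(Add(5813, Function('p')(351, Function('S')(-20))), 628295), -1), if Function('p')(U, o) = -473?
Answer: Rational(1, 633635) ≈ 1.5782e-6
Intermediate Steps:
Function('S')(J) = Rational(3, 5) (Function('S')(J) = Mul(-6, Rational(-1, 10)) = Rational(3, 5))
Pow(Add(Add(5813, Function('p')(351, Function('S')(-20))), 628295), -1) = Pow(Add(Add(5813, -473), 628295), -1) = Pow(Add(5340, 628295), -1) = Pow(633635, -1) = Rational(1, 633635)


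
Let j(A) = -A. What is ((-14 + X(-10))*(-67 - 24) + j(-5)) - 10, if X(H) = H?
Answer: 2179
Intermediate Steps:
((-14 + X(-10))*(-67 - 24) + j(-5)) - 10 = ((-14 - 10)*(-67 - 24) - 1*(-5)) - 10 = (-24*(-91) + 5) - 10 = (2184 + 5) - 10 = 2189 - 10 = 2179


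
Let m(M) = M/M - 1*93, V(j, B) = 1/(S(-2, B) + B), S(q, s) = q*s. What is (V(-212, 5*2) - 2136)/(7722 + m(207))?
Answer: -21361/76300 ≈ -0.27996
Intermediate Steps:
V(j, B) = -1/B (V(j, B) = 1/(-2*B + B) = 1/(-B) = -1/B)
m(M) = -92 (m(M) = 1 - 93 = -92)
(V(-212, 5*2) - 2136)/(7722 + m(207)) = (-1/(5*2) - 2136)/(7722 - 92) = (-1/10 - 2136)/7630 = (-1*⅒ - 2136)*(1/7630) = (-⅒ - 2136)*(1/7630) = -21361/10*1/7630 = -21361/76300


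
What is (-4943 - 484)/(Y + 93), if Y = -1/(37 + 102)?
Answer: -754353/12926 ≈ -58.359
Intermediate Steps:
Y = -1/139 ≈ -0.0071942
(-4943 - 484)/(Y + 93) = (-4943 - 484)/(-1/139 + 93) = -5427/12926/139 = -5427*139/12926 = -754353/12926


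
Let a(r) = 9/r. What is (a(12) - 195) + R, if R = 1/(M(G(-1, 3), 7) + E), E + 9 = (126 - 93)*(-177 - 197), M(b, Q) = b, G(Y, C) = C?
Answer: -599650/3087 ≈ -194.25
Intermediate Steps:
E = -12351 (E = -9 + (126 - 93)*(-177 - 197) = -9 + 33*(-374) = -9 - 12342 = -12351)
R = -1/12348 (R = 1/(3 - 12351) = 1/(-12348) = -1/12348 ≈ -8.0985e-5)
(a(12) - 195) + R = (9/12 - 195) - 1/12348 = (9*(1/12) - 195) - 1/12348 = (3/4 - 195) - 1/12348 = -777/4 - 1/12348 = -599650/3087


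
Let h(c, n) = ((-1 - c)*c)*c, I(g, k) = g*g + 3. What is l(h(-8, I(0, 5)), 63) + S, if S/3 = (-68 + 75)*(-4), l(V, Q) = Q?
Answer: -21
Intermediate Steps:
I(g, k) = 3 + g² (I(g, k) = g² + 3 = 3 + g²)
h(c, n) = c²*(-1 - c) (h(c, n) = (c*(-1 - c))*c = c²*(-1 - c))
S = -84 (S = 3*((-68 + 75)*(-4)) = 3*(7*(-4)) = 3*(-28) = -84)
l(h(-8, I(0, 5)), 63) + S = 63 - 84 = -21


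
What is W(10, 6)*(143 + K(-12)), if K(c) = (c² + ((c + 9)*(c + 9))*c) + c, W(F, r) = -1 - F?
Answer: -1837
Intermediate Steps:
K(c) = c + c² + c*(9 + c)² (K(c) = (c² + ((9 + c)*(9 + c))*c) + c = (c² + (9 + c)²*c) + c = (c² + c*(9 + c)²) + c = c + c² + c*(9 + c)²)
W(10, 6)*(143 + K(-12)) = (-1 - 1*10)*(143 - 12*(1 - 12 + (9 - 12)²)) = (-1 - 10)*(143 - 12*(1 - 12 + (-3)²)) = -11*(143 - 12*(1 - 12 + 9)) = -11*(143 - 12*(-2)) = -11*(143 + 24) = -11*167 = -1837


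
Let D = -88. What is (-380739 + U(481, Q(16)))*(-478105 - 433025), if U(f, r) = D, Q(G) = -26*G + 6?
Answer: 346982904510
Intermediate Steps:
Q(G) = 6 - 26*G
U(f, r) = -88
(-380739 + U(481, Q(16)))*(-478105 - 433025) = (-380739 - 88)*(-478105 - 433025) = -380827*(-911130) = 346982904510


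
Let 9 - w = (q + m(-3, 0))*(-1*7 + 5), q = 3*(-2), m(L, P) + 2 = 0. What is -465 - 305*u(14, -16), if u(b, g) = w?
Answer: 1670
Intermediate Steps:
m(L, P) = -2 (m(L, P) = -2 + 0 = -2)
q = -6
w = -7 (w = 9 - (-6 - 2)*(-1*7 + 5) = 9 - (-8)*(-7 + 5) = 9 - (-8)*(-2) = 9 - 1*16 = 9 - 16 = -7)
u(b, g) = -7
-465 - 305*u(14, -16) = -465 - 305*(-7) = -465 + 2135 = 1670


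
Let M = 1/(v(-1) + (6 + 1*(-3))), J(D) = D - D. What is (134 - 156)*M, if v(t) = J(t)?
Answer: -22/3 ≈ -7.3333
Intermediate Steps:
J(D) = 0
v(t) = 0
M = ⅓ (M = 1/(0 + (6 + 1*(-3))) = 1/(0 + (6 - 3)) = 1/(0 + 3) = 1/3 = ⅓ ≈ 0.33333)
(134 - 156)*M = (134 - 156)*(⅓) = -22*⅓ = -22/3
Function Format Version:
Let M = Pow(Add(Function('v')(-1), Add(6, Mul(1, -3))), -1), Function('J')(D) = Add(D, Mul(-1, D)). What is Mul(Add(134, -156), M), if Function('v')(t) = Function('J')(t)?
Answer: Rational(-22, 3) ≈ -7.3333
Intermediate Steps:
Function('J')(D) = 0
Function('v')(t) = 0
M = Rational(1, 3) (M = Pow(Add(0, Add(6, Mul(1, -3))), -1) = Pow(Add(0, Add(6, -3)), -1) = Pow(Add(0, 3), -1) = Pow(3, -1) = Rational(1, 3) ≈ 0.33333)
Mul(Add(134, -156), M) = Mul(Add(134, -156), Rational(1, 3)) = Mul(-22, Rational(1, 3)) = Rational(-22, 3)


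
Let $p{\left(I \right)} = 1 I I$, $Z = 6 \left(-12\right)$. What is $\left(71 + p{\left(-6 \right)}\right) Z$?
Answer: $-7704$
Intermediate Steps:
$Z = -72$
$p{\left(I \right)} = I^{2}$ ($p{\left(I \right)} = I I = I^{2}$)
$\left(71 + p{\left(-6 \right)}\right) Z = \left(71 + \left(-6\right)^{2}\right) \left(-72\right) = \left(71 + 36\right) \left(-72\right) = 107 \left(-72\right) = -7704$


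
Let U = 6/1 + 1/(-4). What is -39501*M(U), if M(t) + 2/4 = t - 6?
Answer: 118503/4 ≈ 29626.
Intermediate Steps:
U = 23/4 (U = 6*1 + 1*(-¼) = 6 - ¼ = 23/4 ≈ 5.7500)
M(t) = -13/2 + t (M(t) = -½ + (t - 6) = -½ + (-6 + t) = -13/2 + t)
-39501*M(U) = -39501*(-13/2 + 23/4) = -39501*(-¾) = 118503/4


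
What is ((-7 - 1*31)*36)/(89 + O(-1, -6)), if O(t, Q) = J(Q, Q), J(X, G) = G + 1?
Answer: -114/7 ≈ -16.286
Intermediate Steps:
J(X, G) = 1 + G
O(t, Q) = 1 + Q
((-7 - 1*31)*36)/(89 + O(-1, -6)) = ((-7 - 1*31)*36)/(89 + (1 - 6)) = ((-7 - 31)*36)/(89 - 5) = -38*36/84 = -1368*1/84 = -114/7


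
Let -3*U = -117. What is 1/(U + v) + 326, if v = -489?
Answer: 146699/450 ≈ 326.00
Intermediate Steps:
U = 39 (U = -1/3*(-117) = 39)
1/(U + v) + 326 = 1/(39 - 489) + 326 = 1/(-450) + 326 = -1/450 + 326 = 146699/450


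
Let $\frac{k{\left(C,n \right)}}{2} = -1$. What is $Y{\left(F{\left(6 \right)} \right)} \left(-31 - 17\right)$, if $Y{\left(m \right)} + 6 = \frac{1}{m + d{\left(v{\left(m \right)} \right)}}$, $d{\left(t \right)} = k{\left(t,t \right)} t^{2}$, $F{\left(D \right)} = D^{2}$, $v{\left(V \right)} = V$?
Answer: $\frac{61348}{213} \approx 288.02$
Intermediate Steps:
$k{\left(C,n \right)} = -2$ ($k{\left(C,n \right)} = 2 \left(-1\right) = -2$)
$d{\left(t \right)} = - 2 t^{2}$
$Y{\left(m \right)} = -6 + \frac{1}{m - 2 m^{2}}$
$Y{\left(F{\left(6 \right)} \right)} \left(-31 - 17\right) = \frac{1 - 6 \cdot 6^{2} + 12 \left(6^{2}\right)^{2}}{6^{2} \left(1 - 2 \cdot 6^{2}\right)} \left(-31 - 17\right) = \frac{1 - 216 + 12 \cdot 36^{2}}{36 \left(1 - 72\right)} \left(-48\right) = \frac{1 - 216 + 12 \cdot 1296}{36 \left(1 - 72\right)} \left(-48\right) = \frac{1 - 216 + 15552}{36 \left(-71\right)} \left(-48\right) = \frac{1}{36} \left(- \frac{1}{71}\right) 15337 \left(-48\right) = \left(- \frac{15337}{2556}\right) \left(-48\right) = \frac{61348}{213}$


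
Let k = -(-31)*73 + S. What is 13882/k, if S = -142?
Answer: 13882/2121 ≈ 6.5450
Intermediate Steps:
k = 2121 (k = -(-31)*73 - 142 = -31*(-73) - 142 = 2263 - 142 = 2121)
13882/k = 13882/2121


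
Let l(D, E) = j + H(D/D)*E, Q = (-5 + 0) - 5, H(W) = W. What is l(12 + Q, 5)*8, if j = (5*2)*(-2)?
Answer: -120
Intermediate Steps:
Q = -10 (Q = -5 - 5 = -10)
j = -20 (j = 10*(-2) = -20)
l(D, E) = -20 + E (l(D, E) = -20 + (D/D)*E = -20 + 1*E = -20 + E)
l(12 + Q, 5)*8 = (-20 + 5)*8 = -15*8 = -120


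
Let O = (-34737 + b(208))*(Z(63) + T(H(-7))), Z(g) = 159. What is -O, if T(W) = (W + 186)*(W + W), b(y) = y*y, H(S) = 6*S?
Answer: 101786799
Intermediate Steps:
b(y) = y²
T(W) = 2*W*(186 + W) (T(W) = (186 + W)*(2*W) = 2*W*(186 + W))
O = -101786799 (O = (-34737 + 208²)*(159 + 2*(6*(-7))*(186 + 6*(-7))) = (-34737 + 43264)*(159 + 2*(-42)*(186 - 42)) = 8527*(159 + 2*(-42)*144) = 8527*(159 - 12096) = 8527*(-11937) = -101786799)
-O = -1*(-101786799) = 101786799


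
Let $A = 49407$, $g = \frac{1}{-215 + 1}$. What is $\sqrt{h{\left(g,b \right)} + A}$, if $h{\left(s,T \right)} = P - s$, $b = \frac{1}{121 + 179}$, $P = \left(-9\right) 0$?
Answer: $\frac{\sqrt{2262643186}}{214} \approx 222.28$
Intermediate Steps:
$g = - \frac{1}{214}$ ($g = \frac{1}{-214} = - \frac{1}{214} \approx -0.0046729$)
$P = 0$
$b = \frac{1}{300} \approx 0.0033333$
$h{\left(s,T \right)} = - s$ ($h{\left(s,T \right)} = 0 - s = - s$)
$\sqrt{h{\left(g,b \right)} + A} = \sqrt{\left(-1\right) \left(- \frac{1}{214}\right) + 49407} = \sqrt{\frac{1}{214} + 49407} = \sqrt{\frac{10573099}{214}} = \frac{\sqrt{2262643186}}{214}$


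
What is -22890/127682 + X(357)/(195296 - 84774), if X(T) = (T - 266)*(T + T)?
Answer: 1441540422/3527917501 ≈ 0.40861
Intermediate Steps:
X(T) = 2*T*(-266 + T) (X(T) = (-266 + T)*(2*T) = 2*T*(-266 + T))
-22890/127682 + X(357)/(195296 - 84774) = -22890/127682 + (2*357*(-266 + 357))/(195296 - 84774) = -22890*1/127682 + (2*357*91)/110522 = -11445/63841 + 64974*(1/110522) = -11445/63841 + 32487/55261 = 1441540422/3527917501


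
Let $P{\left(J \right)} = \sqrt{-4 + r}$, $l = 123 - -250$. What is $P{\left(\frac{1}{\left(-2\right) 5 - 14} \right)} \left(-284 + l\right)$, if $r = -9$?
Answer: $89 i \sqrt{13} \approx 320.89 i$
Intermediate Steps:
$l = 373$ ($l = 123 + 250 = 373$)
$P{\left(J \right)} = i \sqrt{13}$ ($P{\left(J \right)} = \sqrt{-4 - 9} = \sqrt{-13} = i \sqrt{13}$)
$P{\left(\frac{1}{\left(-2\right) 5 - 14} \right)} \left(-284 + l\right) = i \sqrt{13} \left(-284 + 373\right) = i \sqrt{13} \cdot 89 = 89 i \sqrt{13}$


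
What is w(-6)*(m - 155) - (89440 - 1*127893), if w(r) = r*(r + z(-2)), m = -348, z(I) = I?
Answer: 14309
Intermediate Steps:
w(r) = r*(-2 + r) (w(r) = r*(r - 2) = r*(-2 + r))
w(-6)*(m - 155) - (89440 - 1*127893) = (-6*(-2 - 6))*(-348 - 155) - (89440 - 1*127893) = -6*(-8)*(-503) - (89440 - 127893) = 48*(-503) - 1*(-38453) = -24144 + 38453 = 14309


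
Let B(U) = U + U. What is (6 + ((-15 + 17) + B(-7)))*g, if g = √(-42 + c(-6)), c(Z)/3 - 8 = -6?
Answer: -36*I ≈ -36.0*I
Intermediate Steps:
c(Z) = 6 (c(Z) = 24 + 3*(-6) = 24 - 18 = 6)
B(U) = 2*U
g = 6*I (g = √(-42 + 6) = √(-36) = 6*I ≈ 6.0*I)
(6 + ((-15 + 17) + B(-7)))*g = (6 + ((-15 + 17) + 2*(-7)))*(6*I) = (6 + (2 - 14))*(6*I) = (6 - 12)*(6*I) = -36*I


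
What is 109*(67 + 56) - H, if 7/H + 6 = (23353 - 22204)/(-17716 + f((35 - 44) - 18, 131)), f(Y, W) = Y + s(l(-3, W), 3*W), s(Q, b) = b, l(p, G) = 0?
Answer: 1411194793/105249 ≈ 13408.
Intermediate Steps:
f(Y, W) = Y + 3*W
H = -121450/105249 (H = 7/(-6 + (23353 - 22204)/(-17716 + (((35 - 44) - 18) + 3*131))) = 7/(-6 + 1149/(-17716 + ((-9 - 18) + 393))) = 7/(-6 + 1149/(-17716 + (-27 + 393))) = 7/(-6 + 1149/(-17716 + 366)) = 7/(-6 + 1149/(-17350)) = 7/(-6 + 1149*(-1/17350)) = 7/(-6 - 1149/17350) = 7/(-105249/17350) = 7*(-17350/105249) = -121450/105249 ≈ -1.1539)
109*(67 + 56) - H = 109*(67 + 56) - 1*(-121450/105249) = 109*123 + 121450/105249 = 13407 + 121450/105249 = 1411194793/105249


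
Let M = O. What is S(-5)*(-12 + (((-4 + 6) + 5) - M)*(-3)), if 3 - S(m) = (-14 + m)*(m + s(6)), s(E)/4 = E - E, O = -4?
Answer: 4140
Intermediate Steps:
M = -4
s(E) = 0 (s(E) = 4*(E - E) = 4*0 = 0)
S(m) = 3 - m*(-14 + m) (S(m) = 3 - (-14 + m)*(m + 0) = 3 - (-14 + m)*m = 3 - m*(-14 + m))
S(-5)*(-12 + (((-4 + 6) + 5) - M)*(-3)) = (3 - 1*(-5)² + 14*(-5))*(-12 + (((-4 + 6) + 5) - 1*(-4))*(-3)) = (3 - 1*25 - 70)*(-12 + ((2 + 5) + 4)*(-3)) = (3 - 25 - 70)*(-12 + (7 + 4)*(-3)) = -92*(-12 + 11*(-3)) = -92*(-12 - 33) = -92*(-45) = 4140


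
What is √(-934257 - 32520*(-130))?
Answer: 3*√365927 ≈ 1814.8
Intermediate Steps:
√(-934257 - 32520*(-130)) = √(-934257 + 4227600) = √3293343 = 3*√365927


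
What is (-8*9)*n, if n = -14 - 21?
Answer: 2520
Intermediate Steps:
n = -35
(-8*9)*n = -8*9*(-35) = -72*(-35) = 2520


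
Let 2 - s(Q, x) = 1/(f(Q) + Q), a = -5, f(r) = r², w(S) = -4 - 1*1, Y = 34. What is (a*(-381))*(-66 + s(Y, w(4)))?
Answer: -29017341/238 ≈ -1.2192e+5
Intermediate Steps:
w(S) = -5 (w(S) = -4 - 1 = -5)
s(Q, x) = 2 - 1/(Q + Q²) (s(Q, x) = 2 - 1/(Q² + Q) = 2 - 1/(Q + Q²))
(a*(-381))*(-66 + s(Y, w(4))) = (-5*(-381))*(-66 + (-1 + 2*34 + 2*34²)/(34*(1 + 34))) = 1905*(-66 + (1/34)*(-1 + 68 + 2*1156)/35) = 1905*(-66 + (1/34)*(1/35)*(-1 + 68 + 2312)) = 1905*(-66 + (1/34)*(1/35)*2379) = 1905*(-66 + 2379/1190) = 1905*(-76161/1190) = -29017341/238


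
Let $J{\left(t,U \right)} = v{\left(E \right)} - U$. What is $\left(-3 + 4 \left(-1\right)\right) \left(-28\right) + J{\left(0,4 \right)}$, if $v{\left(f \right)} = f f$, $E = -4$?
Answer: $208$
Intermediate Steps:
$v{\left(f \right)} = f^{2}$
$J{\left(t,U \right)} = 16 - U$ ($J{\left(t,U \right)} = \left(-4\right)^{2} - U = 16 - U$)
$\left(-3 + 4 \left(-1\right)\right) \left(-28\right) + J{\left(0,4 \right)} = \left(-3 + 4 \left(-1\right)\right) \left(-28\right) + \left(16 - 4\right) = \left(-3 - 4\right) \left(-28\right) + \left(16 - 4\right) = \left(-7\right) \left(-28\right) + 12 = 196 + 12 = 208$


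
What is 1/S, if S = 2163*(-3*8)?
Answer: -1/51912 ≈ -1.9263e-5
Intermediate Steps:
S = -51912 (S = 2163*(-24) = -51912)
1/S = 1/(-51912) = -1/51912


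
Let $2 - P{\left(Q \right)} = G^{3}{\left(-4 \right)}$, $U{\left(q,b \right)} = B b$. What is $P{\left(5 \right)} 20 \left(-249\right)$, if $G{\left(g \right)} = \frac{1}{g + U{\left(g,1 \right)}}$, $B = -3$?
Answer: $- \frac{3421260}{343} \approx -9974.5$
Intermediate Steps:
$U{\left(q,b \right)} = - 3 b$
$G{\left(g \right)} = \frac{1}{-3 + g}$ ($G{\left(g \right)} = \frac{1}{g - 3} = \frac{1}{-3 + g}$)
$P{\left(Q \right)} = \frac{687}{343}$ ($P{\left(Q \right)} = 2 - \left(\frac{1}{-3 - 4}\right)^{3} = 2 - \left(\frac{1}{-7}\right)^{3} = 2 - \left(- \frac{1}{7}\right)^{3} = 2 - - \frac{1}{343} = 2 + \frac{1}{343} = \frac{687}{343}$)
$P{\left(5 \right)} 20 \left(-249\right) = \frac{687 \cdot 20 \left(-249\right)}{343} = \frac{687}{343} \left(-4980\right) = - \frac{3421260}{343}$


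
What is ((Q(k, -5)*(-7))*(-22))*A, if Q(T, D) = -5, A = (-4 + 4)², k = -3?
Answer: 0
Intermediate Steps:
A = 0 (A = 0² = 0)
((Q(k, -5)*(-7))*(-22))*A = (-5*(-7)*(-22))*0 = (35*(-22))*0 = -770*0 = 0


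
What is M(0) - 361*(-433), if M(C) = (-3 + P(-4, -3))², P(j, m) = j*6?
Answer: 157042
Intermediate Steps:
P(j, m) = 6*j
M(C) = 729 (M(C) = (-3 + 6*(-4))² = (-3 - 24)² = (-27)² = 729)
M(0) - 361*(-433) = 729 - 361*(-433) = 729 + 156313 = 157042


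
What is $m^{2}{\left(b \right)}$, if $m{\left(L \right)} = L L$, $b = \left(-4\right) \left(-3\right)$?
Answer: $20736$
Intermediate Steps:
$b = 12$
$m{\left(L \right)} = L^{2}$
$m^{2}{\left(b \right)} = \left(12^{2}\right)^{2} = 144^{2} = 20736$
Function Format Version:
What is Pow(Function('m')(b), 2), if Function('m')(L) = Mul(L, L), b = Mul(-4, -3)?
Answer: 20736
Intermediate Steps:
b = 12
Function('m')(L) = Pow(L, 2)
Pow(Function('m')(b), 2) = Pow(Pow(12, 2), 2) = Pow(144, 2) = 20736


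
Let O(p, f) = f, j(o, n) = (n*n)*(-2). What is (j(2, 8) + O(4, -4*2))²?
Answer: 18496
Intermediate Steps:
j(o, n) = -2*n² (j(o, n) = n²*(-2) = -2*n²)
(j(2, 8) + O(4, -4*2))² = (-2*8² - 4*2)² = (-2*64 - 8)² = (-128 - 8)² = (-136)² = 18496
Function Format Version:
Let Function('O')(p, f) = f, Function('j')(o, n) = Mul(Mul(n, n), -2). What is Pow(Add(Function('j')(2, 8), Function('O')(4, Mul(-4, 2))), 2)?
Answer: 18496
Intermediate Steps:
Function('j')(o, n) = Mul(-2, Pow(n, 2)) (Function('j')(o, n) = Mul(Pow(n, 2), -2) = Mul(-2, Pow(n, 2)))
Pow(Add(Function('j')(2, 8), Function('O')(4, Mul(-4, 2))), 2) = Pow(Add(Mul(-2, Pow(8, 2)), Mul(-4, 2)), 2) = Pow(Add(Mul(-2, 64), -8), 2) = Pow(Add(-128, -8), 2) = Pow(-136, 2) = 18496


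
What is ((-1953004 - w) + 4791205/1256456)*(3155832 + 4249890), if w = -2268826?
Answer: 1469373886298923857/628228 ≈ 2.3389e+12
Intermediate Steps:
((-1953004 - w) + 4791205/1256456)*(3155832 + 4249890) = ((-1953004 - 1*(-2268826)) + 4791205/1256456)*(3155832 + 4249890) = ((-1953004 + 2268826) + 4791205*(1/1256456))*7405722 = (315822 + 4791205/1256456)*7405722 = (396821238037/1256456)*7405722 = 1469373886298923857/628228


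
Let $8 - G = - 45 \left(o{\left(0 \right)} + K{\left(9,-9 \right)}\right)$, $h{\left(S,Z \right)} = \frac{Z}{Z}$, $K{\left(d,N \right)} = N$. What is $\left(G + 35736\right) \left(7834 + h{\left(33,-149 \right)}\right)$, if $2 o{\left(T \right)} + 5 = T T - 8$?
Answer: $\frac{549178655}{2} \approx 2.7459 \cdot 10^{8}$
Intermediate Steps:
$h{\left(S,Z \right)} = 1$
$o{\left(T \right)} = - \frac{13}{2} + \frac{T^{2}}{2}$ ($o{\left(T \right)} = - \frac{5}{2} + \frac{T T - 8}{2} = - \frac{5}{2} + \frac{T^{2} - 8}{2} = - \frac{5}{2} + \frac{-8 + T^{2}}{2} = - \frac{5}{2} + \left(-4 + \frac{T^{2}}{2}\right) = - \frac{13}{2} + \frac{T^{2}}{2}$)
$G = - \frac{1379}{2}$ ($G = 8 - - 45 \left(\left(- \frac{13}{2} + \frac{0^{2}}{2}\right) - 9\right) = 8 - - 45 \left(\left(- \frac{13}{2} + \frac{1}{2} \cdot 0\right) - 9\right) = 8 - - 45 \left(\left(- \frac{13}{2} + 0\right) - 9\right) = 8 - - 45 \left(- \frac{13}{2} - 9\right) = 8 - \left(-45\right) \left(- \frac{31}{2}\right) = 8 - \frac{1395}{2} = - \frac{1379}{2} \approx -689.5$)
$\left(G + 35736\right) \left(7834 + h{\left(33,-149 \right)}\right) = \left(- \frac{1379}{2} + 35736\right) \left(7834 + 1\right) = \frac{70093}{2} \cdot 7835 = \frac{549178655}{2}$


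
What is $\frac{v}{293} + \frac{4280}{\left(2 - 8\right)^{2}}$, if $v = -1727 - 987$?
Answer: $\frac{289084}{2637} \approx 109.63$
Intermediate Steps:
$v = -2714$ ($v = -1727 - 987 = -2714$)
$\frac{v}{293} + \frac{4280}{\left(2 - 8\right)^{2}} = - \frac{2714}{293} + \frac{4280}{\left(2 - 8\right)^{2}} = \left(-2714\right) \frac{1}{293} + \frac{4280}{\left(-6\right)^{2}} = - \frac{2714}{293} + \frac{4280}{36} = - \frac{2714}{293} + 4280 \cdot \frac{1}{36} = - \frac{2714}{293} + \frac{1070}{9} = \frac{289084}{2637}$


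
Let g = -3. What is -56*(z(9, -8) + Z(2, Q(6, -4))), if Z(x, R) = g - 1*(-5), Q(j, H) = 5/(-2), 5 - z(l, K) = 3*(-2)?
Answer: -728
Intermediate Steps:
z(l, K) = 11 (z(l, K) = 5 - 3*(-2) = 5 - 1*(-6) = 5 + 6 = 11)
Q(j, H) = -5/2 (Q(j, H) = 5*(-½) = -5/2)
Z(x, R) = 2 (Z(x, R) = -3 - 1*(-5) = -3 + 5 = 2)
-56*(z(9, -8) + Z(2, Q(6, -4))) = -56*(11 + 2) = -56*13 = -728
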